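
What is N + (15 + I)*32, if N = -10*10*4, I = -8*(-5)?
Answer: 1360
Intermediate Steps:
I = 40
N = -400 (N = -100*4 = -400)
N + (15 + I)*32 = -400 + (15 + 40)*32 = -400 + 55*32 = -400 + 1760 = 1360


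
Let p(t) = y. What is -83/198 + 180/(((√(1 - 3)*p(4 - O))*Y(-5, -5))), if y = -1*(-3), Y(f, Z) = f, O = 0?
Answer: -83/198 + 6*I*√2 ≈ -0.41919 + 8.4853*I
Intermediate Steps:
y = 3
p(t) = 3
-83/198 + 180/(((√(1 - 3)*p(4 - O))*Y(-5, -5))) = -83/198 + 180/(((√(1 - 3)*3)*(-5))) = -83*1/198 + 180/(((√(-2)*3)*(-5))) = -83/198 + 180/((((I*√2)*3)*(-5))) = -83/198 + 180/(((3*I*√2)*(-5))) = -83/198 + 180/((-15*I*√2)) = -83/198 + 180*(I*√2/30) = -83/198 + 6*I*√2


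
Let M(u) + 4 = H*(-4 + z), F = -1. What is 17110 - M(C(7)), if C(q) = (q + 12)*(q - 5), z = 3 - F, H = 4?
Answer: 17114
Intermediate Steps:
z = 4 (z = 3 - 1*(-1) = 3 + 1 = 4)
C(q) = (-5 + q)*(12 + q) (C(q) = (12 + q)*(-5 + q) = (-5 + q)*(12 + q))
M(u) = -4 (M(u) = -4 + 4*(-4 + 4) = -4 + 4*0 = -4 + 0 = -4)
17110 - M(C(7)) = 17110 - 1*(-4) = 17110 + 4 = 17114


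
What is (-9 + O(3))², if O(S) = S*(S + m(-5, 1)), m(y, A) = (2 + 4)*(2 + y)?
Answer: 2916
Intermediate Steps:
m(y, A) = 12 + 6*y (m(y, A) = 6*(2 + y) = 12 + 6*y)
O(S) = S*(-18 + S) (O(S) = S*(S + (12 + 6*(-5))) = S*(S + (12 - 30)) = S*(S - 18) = S*(-18 + S))
(-9 + O(3))² = (-9 + 3*(-18 + 3))² = (-9 + 3*(-15))² = (-9 - 45)² = (-54)² = 2916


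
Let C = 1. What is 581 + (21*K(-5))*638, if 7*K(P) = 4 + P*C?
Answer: -1333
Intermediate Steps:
K(P) = 4/7 + P/7 (K(P) = (4 + P*1)/7 = (4 + P)/7 = 4/7 + P/7)
581 + (21*K(-5))*638 = 581 + (21*(4/7 + (1/7)*(-5)))*638 = 581 + (21*(4/7 - 5/7))*638 = 581 + (21*(-1/7))*638 = 581 - 3*638 = 581 - 1914 = -1333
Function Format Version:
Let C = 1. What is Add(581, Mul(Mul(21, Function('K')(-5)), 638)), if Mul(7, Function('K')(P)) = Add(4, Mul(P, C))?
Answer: -1333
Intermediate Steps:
Function('K')(P) = Add(Rational(4, 7), Mul(Rational(1, 7), P)) (Function('K')(P) = Mul(Rational(1, 7), Add(4, Mul(P, 1))) = Mul(Rational(1, 7), Add(4, P)) = Add(Rational(4, 7), Mul(Rational(1, 7), P)))
Add(581, Mul(Mul(21, Function('K')(-5)), 638)) = Add(581, Mul(Mul(21, Add(Rational(4, 7), Mul(Rational(1, 7), -5))), 638)) = Add(581, Mul(Mul(21, Add(Rational(4, 7), Rational(-5, 7))), 638)) = Add(581, Mul(Mul(21, Rational(-1, 7)), 638)) = Add(581, Mul(-3, 638)) = Add(581, -1914) = -1333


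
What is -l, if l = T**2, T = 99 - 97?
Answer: -4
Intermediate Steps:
T = 2
l = 4 (l = 2**2 = 4)
-l = -1*4 = -4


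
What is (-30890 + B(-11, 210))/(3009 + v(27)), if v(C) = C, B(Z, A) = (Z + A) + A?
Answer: -2771/276 ≈ -10.040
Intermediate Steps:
B(Z, A) = Z + 2*A (B(Z, A) = (A + Z) + A = Z + 2*A)
(-30890 + B(-11, 210))/(3009 + v(27)) = (-30890 + (-11 + 2*210))/(3009 + 27) = (-30890 + (-11 + 420))/3036 = (-30890 + 409)*(1/3036) = -30481*1/3036 = -2771/276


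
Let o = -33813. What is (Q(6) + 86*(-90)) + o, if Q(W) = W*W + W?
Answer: -41511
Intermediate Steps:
Q(W) = W + W² (Q(W) = W² + W = W + W²)
(Q(6) + 86*(-90)) + o = (6*(1 + 6) + 86*(-90)) - 33813 = (6*7 - 7740) - 33813 = (42 - 7740) - 33813 = -7698 - 33813 = -41511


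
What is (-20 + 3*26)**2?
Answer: 3364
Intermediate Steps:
(-20 + 3*26)**2 = (-20 + 78)**2 = 58**2 = 3364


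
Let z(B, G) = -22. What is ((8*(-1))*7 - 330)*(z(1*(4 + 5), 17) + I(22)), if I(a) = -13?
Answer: 13510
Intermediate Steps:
((8*(-1))*7 - 330)*(z(1*(4 + 5), 17) + I(22)) = ((8*(-1))*7 - 330)*(-22 - 13) = (-8*7 - 330)*(-35) = (-56 - 330)*(-35) = -386*(-35) = 13510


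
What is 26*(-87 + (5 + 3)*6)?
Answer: -1014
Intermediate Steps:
26*(-87 + (5 + 3)*6) = 26*(-87 + 8*6) = 26*(-87 + 48) = 26*(-39) = -1014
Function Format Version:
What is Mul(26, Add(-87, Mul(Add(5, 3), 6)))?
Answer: -1014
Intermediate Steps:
Mul(26, Add(-87, Mul(Add(5, 3), 6))) = Mul(26, Add(-87, Mul(8, 6))) = Mul(26, Add(-87, 48)) = Mul(26, -39) = -1014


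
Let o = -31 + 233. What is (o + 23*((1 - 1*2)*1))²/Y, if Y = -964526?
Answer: -32041/964526 ≈ -0.033219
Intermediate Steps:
o = 202
(o + 23*((1 - 1*2)*1))²/Y = (202 + 23*((1 - 1*2)*1))²/(-964526) = (202 + 23*((1 - 2)*1))²*(-1/964526) = (202 + 23*(-1*1))²*(-1/964526) = (202 + 23*(-1))²*(-1/964526) = (202 - 23)²*(-1/964526) = 179²*(-1/964526) = 32041*(-1/964526) = -32041/964526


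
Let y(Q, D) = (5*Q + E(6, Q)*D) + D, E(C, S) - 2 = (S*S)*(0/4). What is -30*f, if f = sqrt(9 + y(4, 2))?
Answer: -30*sqrt(35) ≈ -177.48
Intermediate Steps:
E(C, S) = 2 (E(C, S) = 2 + (S*S)*(0/4) = 2 + S**2*(0*(1/4)) = 2 + S**2*0 = 2 + 0 = 2)
y(Q, D) = 3*D + 5*Q (y(Q, D) = (5*Q + 2*D) + D = (2*D + 5*Q) + D = 3*D + 5*Q)
f = sqrt(35) (f = sqrt(9 + (3*2 + 5*4)) = sqrt(9 + (6 + 20)) = sqrt(9 + 26) = sqrt(35) ≈ 5.9161)
-30*f = -30*sqrt(35)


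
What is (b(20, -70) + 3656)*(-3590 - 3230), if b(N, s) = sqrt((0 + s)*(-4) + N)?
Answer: -24933920 - 68200*sqrt(3) ≈ -2.5052e+7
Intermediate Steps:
b(N, s) = sqrt(N - 4*s) (b(N, s) = sqrt(s*(-4) + N) = sqrt(-4*s + N) = sqrt(N - 4*s))
(b(20, -70) + 3656)*(-3590 - 3230) = (sqrt(20 - 4*(-70)) + 3656)*(-3590 - 3230) = (sqrt(20 + 280) + 3656)*(-6820) = (sqrt(300) + 3656)*(-6820) = (10*sqrt(3) + 3656)*(-6820) = (3656 + 10*sqrt(3))*(-6820) = -24933920 - 68200*sqrt(3)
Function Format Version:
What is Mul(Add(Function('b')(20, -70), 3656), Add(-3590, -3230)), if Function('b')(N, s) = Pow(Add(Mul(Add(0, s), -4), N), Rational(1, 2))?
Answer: Add(-24933920, Mul(-68200, Pow(3, Rational(1, 2)))) ≈ -2.5052e+7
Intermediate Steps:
Function('b')(N, s) = Pow(Add(N, Mul(-4, s)), Rational(1, 2)) (Function('b')(N, s) = Pow(Add(Mul(s, -4), N), Rational(1, 2)) = Pow(Add(Mul(-4, s), N), Rational(1, 2)) = Pow(Add(N, Mul(-4, s)), Rational(1, 2)))
Mul(Add(Function('b')(20, -70), 3656), Add(-3590, -3230)) = Mul(Add(Pow(Add(20, Mul(-4, -70)), Rational(1, 2)), 3656), Add(-3590, -3230)) = Mul(Add(Pow(Add(20, 280), Rational(1, 2)), 3656), -6820) = Mul(Add(Pow(300, Rational(1, 2)), 3656), -6820) = Mul(Add(Mul(10, Pow(3, Rational(1, 2))), 3656), -6820) = Mul(Add(3656, Mul(10, Pow(3, Rational(1, 2)))), -6820) = Add(-24933920, Mul(-68200, Pow(3, Rational(1, 2))))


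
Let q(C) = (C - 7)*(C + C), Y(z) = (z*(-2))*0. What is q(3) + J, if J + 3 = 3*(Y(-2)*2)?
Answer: -27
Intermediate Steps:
Y(z) = 0 (Y(z) = -2*z*0 = 0)
q(C) = 2*C*(-7 + C) (q(C) = (-7 + C)*(2*C) = 2*C*(-7 + C))
J = -3 (J = -3 + 3*(0*2) = -3 + 3*0 = -3 + 0 = -3)
q(3) + J = 2*3*(-7 + 3) - 3 = 2*3*(-4) - 3 = -24 - 3 = -27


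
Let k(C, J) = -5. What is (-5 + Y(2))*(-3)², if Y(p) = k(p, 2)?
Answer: -90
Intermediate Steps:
Y(p) = -5
(-5 + Y(2))*(-3)² = (-5 - 5)*(-3)² = -10*9 = -90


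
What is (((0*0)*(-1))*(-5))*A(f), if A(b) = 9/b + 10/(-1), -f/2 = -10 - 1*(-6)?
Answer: 0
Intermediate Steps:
f = 8 (f = -2*(-10 - 1*(-6)) = -2*(-10 + 6) = -2*(-4) = 8)
A(b) = -10 + 9/b (A(b) = 9/b + 10*(-1) = 9/b - 10 = -10 + 9/b)
(((0*0)*(-1))*(-5))*A(f) = (((0*0)*(-1))*(-5))*(-10 + 9/8) = ((0*(-1))*(-5))*(-10 + 9*(⅛)) = (0*(-5))*(-10 + 9/8) = 0*(-71/8) = 0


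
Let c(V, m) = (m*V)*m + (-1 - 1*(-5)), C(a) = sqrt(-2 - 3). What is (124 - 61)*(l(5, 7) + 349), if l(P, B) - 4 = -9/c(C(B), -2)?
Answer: 177723/8 + 189*I*sqrt(5)/8 ≈ 22215.0 + 52.827*I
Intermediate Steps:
C(a) = I*sqrt(5) (C(a) = sqrt(-5) = I*sqrt(5))
c(V, m) = 4 + V*m**2 (c(V, m) = (V*m)*m + (-1 + 5) = V*m**2 + 4 = 4 + V*m**2)
l(P, B) = 4 - 9/(4 + 4*I*sqrt(5)) (l(P, B) = 4 - 9/(4 + (I*sqrt(5))*(-2)**2) = 4 - 9/(4 + (I*sqrt(5))*4) = 4 - 9/(4 + 4*I*sqrt(5)))
(124 - 61)*(l(5, 7) + 349) = (124 - 61)*((29/8 + 3*I*sqrt(5)/8) + 349) = 63*(2821/8 + 3*I*sqrt(5)/8) = 177723/8 + 189*I*sqrt(5)/8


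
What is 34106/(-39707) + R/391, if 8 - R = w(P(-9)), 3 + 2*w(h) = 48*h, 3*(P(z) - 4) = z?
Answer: -27822395/31050874 ≈ -0.89603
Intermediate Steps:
P(z) = 4 + z/3
w(h) = -3/2 + 24*h (w(h) = -3/2 + (48*h)/2 = -3/2 + 24*h)
R = -29/2 (R = 8 - (-3/2 + 24*(4 + (⅓)*(-9))) = 8 - (-3/2 + 24*(4 - 3)) = 8 - (-3/2 + 24*1) = 8 - (-3/2 + 24) = 8 - 1*45/2 = 8 - 45/2 = -29/2 ≈ -14.500)
34106/(-39707) + R/391 = 34106/(-39707) - 29/2/391 = 34106*(-1/39707) - 29/2*1/391 = -34106/39707 - 29/782 = -27822395/31050874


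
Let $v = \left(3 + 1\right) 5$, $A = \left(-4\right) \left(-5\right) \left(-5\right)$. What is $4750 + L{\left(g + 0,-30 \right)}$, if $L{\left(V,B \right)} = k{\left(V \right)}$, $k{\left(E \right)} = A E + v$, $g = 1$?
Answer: $4670$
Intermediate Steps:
$A = -100$ ($A = 20 \left(-5\right) = -100$)
$v = 20$ ($v = 4 \cdot 5 = 20$)
$k{\left(E \right)} = 20 - 100 E$ ($k{\left(E \right)} = - 100 E + 20 = 20 - 100 E$)
$L{\left(V,B \right)} = 20 - 100 V$
$4750 + L{\left(g + 0,-30 \right)} = 4750 + \left(20 - 100 \left(1 + 0\right)\right) = 4750 + \left(20 - 100\right) = 4750 - 80 = 4670$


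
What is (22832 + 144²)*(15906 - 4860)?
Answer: 481252128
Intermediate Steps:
(22832 + 144²)*(15906 - 4860) = (22832 + 20736)*11046 = 43568*11046 = 481252128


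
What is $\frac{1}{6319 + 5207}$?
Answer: $\frac{1}{11526} \approx 8.676 \cdot 10^{-5}$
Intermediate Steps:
$\frac{1}{6319 + 5207} = \frac{1}{11526}$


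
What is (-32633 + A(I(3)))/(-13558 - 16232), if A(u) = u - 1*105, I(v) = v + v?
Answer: 16366/14895 ≈ 1.0988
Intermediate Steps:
I(v) = 2*v
A(u) = -105 + u (A(u) = u - 105 = -105 + u)
(-32633 + A(I(3)))/(-13558 - 16232) = (-32633 + (-105 + 2*3))/(-13558 - 16232) = (-32633 + (-105 + 6))/(-29790) = (-32633 - 99)*(-1/29790) = -32732*(-1/29790) = 16366/14895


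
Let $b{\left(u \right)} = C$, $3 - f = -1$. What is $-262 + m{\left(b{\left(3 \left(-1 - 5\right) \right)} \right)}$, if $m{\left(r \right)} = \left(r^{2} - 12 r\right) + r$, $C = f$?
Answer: $-290$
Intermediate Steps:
$f = 4$ ($f = 3 - -1 = 3 + 1 = 4$)
$C = 4$
$b{\left(u \right)} = 4$
$m{\left(r \right)} = r^{2} - 11 r$
$-262 + m{\left(b{\left(3 \left(-1 - 5\right) \right)} \right)} = -262 + 4 \left(-11 + 4\right) = -262 + 4 \left(-7\right) = -262 - 28 = -290$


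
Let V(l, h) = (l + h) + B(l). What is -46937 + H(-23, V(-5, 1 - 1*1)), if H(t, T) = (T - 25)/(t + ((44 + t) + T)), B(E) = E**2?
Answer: -844871/18 ≈ -46937.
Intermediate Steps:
V(l, h) = h + l + l**2 (V(l, h) = (l + h) + l**2 = (h + l) + l**2 = h + l + l**2)
H(t, T) = (-25 + T)/(44 + T + 2*t) (H(t, T) = (-25 + T)/(t + (44 + T + t)) = (-25 + T)/(44 + T + 2*t))
-46937 + H(-23, V(-5, 1 - 1*1)) = -46937 + (-25 + ((1 - 1*1) - 5 + (-5)**2))/(44 + ((1 - 1*1) - 5 + (-5)**2) + 2*(-23)) = -46937 + (-25 + ((1 - 1) - 5 + 25))/(44 + ((1 - 1) - 5 + 25) - 46) = -46937 + (-25 + (0 - 5 + 25))/(44 + (0 - 5 + 25) - 46) = -46937 + (-25 + 20)/(44 + 20 - 46) = -46937 - 5/18 = -844871/18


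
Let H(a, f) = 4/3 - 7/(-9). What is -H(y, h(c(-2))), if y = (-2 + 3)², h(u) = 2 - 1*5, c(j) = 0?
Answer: -19/9 ≈ -2.1111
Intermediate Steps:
h(u) = -3 (h(u) = 2 - 5 = -3)
y = 1 (y = 1² = 1)
H(a, f) = 19/9 (H(a, f) = 4*(⅓) - 7*(-⅑) = 4/3 + 7/9 = 19/9)
-H(y, h(c(-2))) = -1*19/9 = -19/9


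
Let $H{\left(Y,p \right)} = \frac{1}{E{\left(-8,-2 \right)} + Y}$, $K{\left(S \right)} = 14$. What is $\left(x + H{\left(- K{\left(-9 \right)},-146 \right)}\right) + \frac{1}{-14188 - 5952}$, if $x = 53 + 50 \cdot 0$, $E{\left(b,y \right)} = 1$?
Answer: $\frac{13856307}{261820} \approx 52.923$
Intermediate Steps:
$x = 53$ ($x = 53 + 0 = 53$)
$H{\left(Y,p \right)} = \frac{1}{1 + Y}$
$\left(x + H{\left(- K{\left(-9 \right)},-146 \right)}\right) + \frac{1}{-14188 - 5952} = \left(53 + \frac{1}{1 - 14}\right) + \frac{1}{-14188 - 5952} = \left(53 + \frac{1}{1 - 14}\right) + \frac{1}{-20140} = \left(53 + \frac{1}{-13}\right) - \frac{1}{20140} = \left(53 - \frac{1}{13}\right) - \frac{1}{20140} = \frac{688}{13} - \frac{1}{20140} = \frac{13856307}{261820}$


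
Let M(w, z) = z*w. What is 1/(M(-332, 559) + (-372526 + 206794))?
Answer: -1/351320 ≈ -2.8464e-6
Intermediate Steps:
M(w, z) = w*z
1/(M(-332, 559) + (-372526 + 206794)) = 1/(-332*559 + (-372526 + 206794)) = 1/(-185588 - 165732) = 1/(-351320) = -1/351320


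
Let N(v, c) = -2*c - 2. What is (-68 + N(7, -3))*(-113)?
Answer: 7232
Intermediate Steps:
N(v, c) = -2 - 2*c
(-68 + N(7, -3))*(-113) = (-68 + (-2 - 2*(-3)))*(-113) = (-68 + (-2 + 6))*(-113) = (-68 + 4)*(-113) = -64*(-113) = 7232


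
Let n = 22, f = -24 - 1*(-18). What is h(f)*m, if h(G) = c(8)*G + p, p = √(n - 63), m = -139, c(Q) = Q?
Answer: 6672 - 139*I*√41 ≈ 6672.0 - 890.03*I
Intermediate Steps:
f = -6 (f = -24 + 18 = -6)
p = I*√41 (p = √(22 - 63) = √(-41) = I*√41 ≈ 6.4031*I)
h(G) = 8*G + I*√41
h(f)*m = (8*(-6) + I*√41)*(-139) = (-48 + I*√41)*(-139) = 6672 - 139*I*√41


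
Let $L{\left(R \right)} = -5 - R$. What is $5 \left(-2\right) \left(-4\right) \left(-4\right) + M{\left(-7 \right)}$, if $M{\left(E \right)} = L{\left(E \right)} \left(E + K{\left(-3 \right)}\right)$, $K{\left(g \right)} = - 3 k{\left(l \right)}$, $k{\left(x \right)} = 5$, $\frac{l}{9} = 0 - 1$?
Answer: $-204$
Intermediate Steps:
$l = -9$ ($l = 9 \left(0 - 1\right) = 9 \left(-1\right) = -9$)
$K{\left(g \right)} = -15$ ($K{\left(g \right)} = \left(-3\right) 5 = -15$)
$M{\left(E \right)} = \left(-15 + E\right) \left(-5 - E\right)$ ($M{\left(E \right)} = \left(-5 - E\right) \left(E - 15\right) = \left(-5 - E\right) \left(-15 + E\right) = \left(-15 + E\right) \left(-5 - E\right)$)
$5 \left(-2\right) \left(-4\right) \left(-4\right) + M{\left(-7 \right)} = 5 \left(-2\right) \left(-4\right) \left(-4\right) - \left(-15 - 7\right) \left(5 - 7\right) = 5 \cdot 8 \left(-4\right) - \left(-22\right) \left(-2\right) = 5 \left(-32\right) - 44 = -160 - 44 = -204$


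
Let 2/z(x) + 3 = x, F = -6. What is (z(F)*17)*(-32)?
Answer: 1088/9 ≈ 120.89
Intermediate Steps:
z(x) = 2/(-3 + x)
(z(F)*17)*(-32) = ((2/(-3 - 6))*17)*(-32) = ((2/(-9))*17)*(-32) = ((2*(-⅑))*17)*(-32) = -2/9*17*(-32) = -34/9*(-32) = 1088/9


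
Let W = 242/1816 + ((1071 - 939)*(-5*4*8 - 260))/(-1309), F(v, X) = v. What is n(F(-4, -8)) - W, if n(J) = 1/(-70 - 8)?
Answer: -25584581/602004 ≈ -42.499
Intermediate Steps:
n(J) = -1/78 (n(J) = 1/(-78) = -1/78)
W = 655817/15436 (W = 242*(1/1816) + (132*(-20*8 - 260))*(-1/1309) = 121/908 + (132*(-160 - 260))*(-1/1309) = 121/908 + (132*(-420))*(-1/1309) = 121/908 - 55440*(-1/1309) = 121/908 + 720/17 = 655817/15436 ≈ 42.486)
n(F(-4, -8)) - W = -1/78 - 1*655817/15436 = -1/78 - 655817/15436 = -25584581/602004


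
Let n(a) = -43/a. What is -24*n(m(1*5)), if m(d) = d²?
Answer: 1032/25 ≈ 41.280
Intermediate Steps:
-24*n(m(1*5)) = -(-1032)/((1*5)²) = -(-1032)/(5²) = -(-1032)/25 = -24*(-43/25) = 1032/25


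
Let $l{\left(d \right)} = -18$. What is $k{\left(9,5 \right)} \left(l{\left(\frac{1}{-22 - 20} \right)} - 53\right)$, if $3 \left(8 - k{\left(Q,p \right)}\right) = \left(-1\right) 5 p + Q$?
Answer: $- \frac{2840}{3} \approx -946.67$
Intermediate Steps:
$k{\left(Q,p \right)} = 8 - \frac{Q}{3} + \frac{5 p}{3}$ ($k{\left(Q,p \right)} = 8 - \frac{\left(-1\right) 5 p + Q}{3} = 8 - \frac{- 5 p + Q}{3} = 8 - \frac{Q - 5 p}{3} = 8 - \left(- \frac{5 p}{3} + \frac{Q}{3}\right) = 8 - \frac{Q}{3} + \frac{5 p}{3}$)
$k{\left(9,5 \right)} \left(l{\left(\frac{1}{-22 - 20} \right)} - 53\right) = \left(8 - 3 + \frac{5}{3} \cdot 5\right) \left(-18 - 53\right) = \left(8 - 3 + \frac{25}{3}\right) \left(-71\right) = \frac{40}{3} \left(-71\right) = - \frac{2840}{3}$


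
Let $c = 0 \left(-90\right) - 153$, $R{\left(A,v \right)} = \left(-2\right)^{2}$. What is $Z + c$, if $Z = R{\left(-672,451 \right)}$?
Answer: $-149$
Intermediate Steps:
$R{\left(A,v \right)} = 4$
$c = -153$ ($c = 0 - 153 = -153$)
$Z = 4$
$Z + c = 4 - 153 = -149$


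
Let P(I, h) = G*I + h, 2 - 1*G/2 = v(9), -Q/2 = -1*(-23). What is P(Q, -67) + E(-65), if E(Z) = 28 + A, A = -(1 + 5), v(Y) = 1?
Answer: -137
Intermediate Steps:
Q = -46 (Q = -(-2)*(-23) = -2*23 = -46)
G = 2 (G = 4 - 2*1 = 4 - 2 = 2)
P(I, h) = h + 2*I (P(I, h) = 2*I + h = h + 2*I)
A = -6 (A = -1*6 = -6)
E(Z) = 22 (E(Z) = 28 - 6 = 22)
P(Q, -67) + E(-65) = (-67 + 2*(-46)) + 22 = (-67 - 92) + 22 = -159 + 22 = -137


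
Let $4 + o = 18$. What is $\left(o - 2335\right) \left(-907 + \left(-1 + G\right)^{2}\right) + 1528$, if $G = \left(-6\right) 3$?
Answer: $1268794$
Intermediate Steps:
$G = -18$
$o = 14$ ($o = -4 + 18 = 14$)
$\left(o - 2335\right) \left(-907 + \left(-1 + G\right)^{2}\right) + 1528 = \left(14 - 2335\right) \left(-907 + \left(-1 - 18\right)^{2}\right) + 1528 = - 2321 \left(-907 + \left(-19\right)^{2}\right) + 1528 = - 2321 \left(-907 + 361\right) + 1528 = \left(-2321\right) \left(-546\right) + 1528 = 1267266 + 1528 = 1268794$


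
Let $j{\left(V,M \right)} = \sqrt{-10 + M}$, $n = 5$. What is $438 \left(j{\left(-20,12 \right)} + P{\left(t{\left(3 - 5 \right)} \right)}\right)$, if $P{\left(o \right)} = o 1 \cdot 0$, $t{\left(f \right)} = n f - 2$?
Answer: $438 \sqrt{2} \approx 619.43$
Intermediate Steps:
$t{\left(f \right)} = -2 + 5 f$ ($t{\left(f \right)} = 5 f - 2 = -2 + 5 f$)
$P{\left(o \right)} = 0$ ($P{\left(o \right)} = o 0 = 0$)
$438 \left(j{\left(-20,12 \right)} + P{\left(t{\left(3 - 5 \right)} \right)}\right) = 438 \left(\sqrt{-10 + 12} + 0\right) = 438 \left(\sqrt{2} + 0\right) = 438 \sqrt{2}$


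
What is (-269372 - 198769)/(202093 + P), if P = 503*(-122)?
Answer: -156047/46909 ≈ -3.3266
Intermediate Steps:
P = -61366
(-269372 - 198769)/(202093 + P) = (-269372 - 198769)/(202093 - 61366) = -468141/140727 = -468141*1/140727 = -156047/46909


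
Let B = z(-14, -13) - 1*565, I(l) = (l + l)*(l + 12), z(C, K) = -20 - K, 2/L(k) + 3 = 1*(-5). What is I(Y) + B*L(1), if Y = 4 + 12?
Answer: 1039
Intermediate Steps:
L(k) = -¼ (L(k) = 2/(-3 + 1*(-5)) = 2/(-3 - 5) = 2/(-8) = 2*(-⅛) = -¼)
Y = 16
I(l) = 2*l*(12 + l) (I(l) = (2*l)*(12 + l) = 2*l*(12 + l))
B = -572 (B = (-20 - 1*(-13)) - 1*565 = (-20 + 13) - 565 = -7 - 565 = -572)
I(Y) + B*L(1) = 2*16*(12 + 16) - 572*(-¼) = 2*16*28 + 143 = 896 + 143 = 1039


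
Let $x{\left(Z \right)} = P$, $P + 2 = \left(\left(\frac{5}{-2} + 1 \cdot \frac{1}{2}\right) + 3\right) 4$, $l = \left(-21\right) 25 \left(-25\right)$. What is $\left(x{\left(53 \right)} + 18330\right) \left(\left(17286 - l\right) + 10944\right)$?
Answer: $276904860$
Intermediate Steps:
$l = 13125$ ($l = \left(-525\right) \left(-25\right) = 13125$)
$P = 2$ ($P = -2 + \left(\left(\frac{5}{-2} + 1 \cdot \frac{1}{2}\right) + 3\right) 4 = -2 + \left(\left(5 \left(- \frac{1}{2}\right) + 1 \cdot \frac{1}{2}\right) + 3\right) 4 = -2 + \left(\left(- \frac{5}{2} + \frac{1}{2}\right) + 3\right) 4 = -2 + \left(-2 + 3\right) 4 = -2 + 1 \cdot 4 = -2 + 4 = 2$)
$x{\left(Z \right)} = 2$
$\left(x{\left(53 \right)} + 18330\right) \left(\left(17286 - l\right) + 10944\right) = \left(2 + 18330\right) \left(\left(17286 - 13125\right) + 10944\right) = 18332 \left(\left(17286 - 13125\right) + 10944\right) = 18332 \left(4161 + 10944\right) = 18332 \cdot 15105 = 276904860$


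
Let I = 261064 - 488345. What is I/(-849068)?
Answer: 227281/849068 ≈ 0.26768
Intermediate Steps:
I = -227281
I/(-849068) = -227281/(-849068) = -227281*(-1/849068) = 227281/849068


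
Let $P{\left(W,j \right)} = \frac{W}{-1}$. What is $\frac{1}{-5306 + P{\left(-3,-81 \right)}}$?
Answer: $- \frac{1}{5303} \approx -0.00018857$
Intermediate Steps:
$P{\left(W,j \right)} = - W$ ($P{\left(W,j \right)} = W \left(-1\right) = - W$)
$\frac{1}{-5306 + P{\left(-3,-81 \right)}} = \frac{1}{-5306 - -3} = \frac{1}{-5306 + 3} = \frac{1}{-5303} = - \frac{1}{5303}$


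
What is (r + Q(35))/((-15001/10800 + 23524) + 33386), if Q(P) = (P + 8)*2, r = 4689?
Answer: 51570000/614612999 ≈ 0.083906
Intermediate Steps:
Q(P) = 16 + 2*P (Q(P) = (8 + P)*2 = 16 + 2*P)
(r + Q(35))/((-15001/10800 + 23524) + 33386) = (4689 + (16 + 2*35))/((-15001/10800 + 23524) + 33386) = (4689 + (16 + 70))/((-15001*1/10800 + 23524) + 33386) = (4689 + 86)/((-15001/10800 + 23524) + 33386) = 4775/(254044199/10800 + 33386) = 4775/(614612999/10800) = 4775*(10800/614612999) = 51570000/614612999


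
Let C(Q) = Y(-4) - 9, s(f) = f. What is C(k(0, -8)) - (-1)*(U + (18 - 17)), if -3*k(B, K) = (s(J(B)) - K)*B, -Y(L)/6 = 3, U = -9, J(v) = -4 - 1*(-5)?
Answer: -35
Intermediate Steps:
J(v) = 1 (J(v) = -4 + 5 = 1)
Y(L) = -18 (Y(L) = -6*3 = -18)
k(B, K) = -B*(1 - K)/3 (k(B, K) = -(1 - K)*B/3 = -B*(1 - K)/3)
C(Q) = -27 (C(Q) = -18 - 9 = -27)
C(k(0, -8)) - (-1)*(U + (18 - 17)) = -27 - (-1)*(-9 + (18 - 17)) = -27 - (-1)*(-9 + 1) = -27 - (-1)*(-8) = -27 - 1*8 = -27 - 8 = -35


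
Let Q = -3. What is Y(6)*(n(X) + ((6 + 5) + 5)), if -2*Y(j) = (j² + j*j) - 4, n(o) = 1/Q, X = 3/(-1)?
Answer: -1598/3 ≈ -532.67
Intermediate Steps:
X = -3 (X = 3*(-1) = -3)
n(o) = -⅓ (n(o) = 1/(-3) = -⅓)
Y(j) = 2 - j² (Y(j) = -((j² + j*j) - 4)/2 = -((j² + j²) - 4)/2 = -(2*j² - 4)/2 = -(-4 + 2*j²)/2 = 2 - j²)
Y(6)*(n(X) + ((6 + 5) + 5)) = (2 - 1*6²)*(-⅓ + ((6 + 5) + 5)) = (2 - 1*36)*(-⅓ + (11 + 5)) = (2 - 36)*(-⅓ + 16) = -34*47/3 = -1598/3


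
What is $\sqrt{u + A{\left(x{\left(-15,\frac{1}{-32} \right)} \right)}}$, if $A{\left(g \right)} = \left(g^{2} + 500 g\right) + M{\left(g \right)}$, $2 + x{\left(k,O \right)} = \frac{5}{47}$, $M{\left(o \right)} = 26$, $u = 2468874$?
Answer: $\frac{\sqrt{5451716521}}{47} \approx 1571.0$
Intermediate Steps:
$x{\left(k,O \right)} = - \frac{89}{47}$ ($x{\left(k,O \right)} = -2 + \frac{5}{47} = - \frac{89}{47}$)
$A{\left(g \right)} = 26 + g^{2} + 500 g$ ($A{\left(g \right)} = \left(g^{2} + 500 g\right) + 26 = 26 + g^{2} + 500 g$)
$\sqrt{u + A{\left(x{\left(-15,\frac{1}{-32} \right)} \right)}} = \sqrt{2468874 + \left(26 + \left(- \frac{89}{47}\right)^{2} + 500 \left(- \frac{89}{47}\right)\right)} = \sqrt{2468874 + \left(26 + \frac{7921}{2209} - \frac{44500}{47}\right)} = \sqrt{2468874 - \frac{2026145}{2209}} = \sqrt{\frac{5451716521}{2209}} = \frac{\sqrt{5451716521}}{47}$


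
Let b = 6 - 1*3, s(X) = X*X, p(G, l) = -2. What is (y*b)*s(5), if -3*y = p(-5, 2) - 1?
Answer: 75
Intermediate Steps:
s(X) = X²
b = 3 (b = 6 - 3 = 3)
y = 1 (y = -(-2 - 1)/3 = -⅓*(-3) = 1)
(y*b)*s(5) = (1*3)*5² = 3*25 = 75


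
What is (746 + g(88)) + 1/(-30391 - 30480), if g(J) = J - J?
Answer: 45409765/60871 ≈ 746.00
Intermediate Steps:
g(J) = 0
(746 + g(88)) + 1/(-30391 - 30480) = (746 + 0) + 1/(-30391 - 30480) = 746 + 1/(-60871) = 746 - 1/60871 = 45409765/60871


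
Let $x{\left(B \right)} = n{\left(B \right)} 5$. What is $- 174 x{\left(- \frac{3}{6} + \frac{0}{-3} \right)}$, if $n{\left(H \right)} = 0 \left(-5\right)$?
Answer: $0$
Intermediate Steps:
$n{\left(H \right)} = 0$
$x{\left(B \right)} = 0$ ($x{\left(B \right)} = 0 \cdot 5 = 0$)
$- 174 x{\left(- \frac{3}{6} + \frac{0}{-3} \right)} = \left(-174\right) 0 = 0$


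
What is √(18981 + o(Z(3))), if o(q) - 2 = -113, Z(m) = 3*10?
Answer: √18870 ≈ 137.37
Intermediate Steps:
Z(m) = 30
o(q) = -111 (o(q) = 2 - 113 = -111)
√(18981 + o(Z(3))) = √(18981 - 111) = √18870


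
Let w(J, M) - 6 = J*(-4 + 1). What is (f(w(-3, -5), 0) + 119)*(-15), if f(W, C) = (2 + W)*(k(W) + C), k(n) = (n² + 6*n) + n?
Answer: -85935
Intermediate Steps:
w(J, M) = 6 - 3*J (w(J, M) = 6 + J*(-4 + 1) = 6 + J*(-3) = 6 - 3*J)
k(n) = n² + 7*n
f(W, C) = (2 + W)*(C + W*(7 + W)) (f(W, C) = (2 + W)*(W*(7 + W) + C) = (2 + W)*(C + W*(7 + W)))
(f(w(-3, -5), 0) + 119)*(-15) = (((6 - 3*(-3))³ + 2*0 + 9*(6 - 3*(-3))² + 14*(6 - 3*(-3)) + 0*(6 - 3*(-3))) + 119)*(-15) = (((6 + 9)³ + 0 + 9*(6 + 9)² + 14*(6 + 9) + 0*(6 + 9)) + 119)*(-15) = ((15³ + 0 + 9*15² + 14*15 + 0*15) + 119)*(-15) = ((3375 + 0 + 9*225 + 210 + 0) + 119)*(-15) = ((3375 + 0 + 2025 + 210 + 0) + 119)*(-15) = (5610 + 119)*(-15) = 5729*(-15) = -85935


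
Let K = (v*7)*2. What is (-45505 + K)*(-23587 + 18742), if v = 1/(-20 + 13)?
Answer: 220481415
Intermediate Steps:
v = -⅐ (v = 1/(-7) = -⅐ ≈ -0.14286)
K = -2 (K = -⅐*7*2 = -1*2 = -2)
(-45505 + K)*(-23587 + 18742) = (-45505 - 2)*(-23587 + 18742) = -45507*(-4845) = 220481415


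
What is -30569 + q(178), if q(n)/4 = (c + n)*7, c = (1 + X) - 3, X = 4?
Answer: -25529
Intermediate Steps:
c = 2 (c = (1 + 4) - 3 = 5 - 3 = 2)
q(n) = 56 + 28*n (q(n) = 4*((2 + n)*7) = 4*(14 + 7*n) = 56 + 28*n)
-30569 + q(178) = -30569 + (56 + 28*178) = -30569 + (56 + 4984) = -30569 + 5040 = -25529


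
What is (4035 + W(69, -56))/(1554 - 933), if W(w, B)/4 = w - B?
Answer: 4535/621 ≈ 7.3027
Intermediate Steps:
W(w, B) = -4*B + 4*w (W(w, B) = 4*(w - B) = -4*B + 4*w)
(4035 + W(69, -56))/(1554 - 933) = (4035 + (-4*(-56) + 4*69))/(1554 - 933) = (4035 + (224 + 276))/621 = (4035 + 500)*(1/621) = 4535*(1/621) = 4535/621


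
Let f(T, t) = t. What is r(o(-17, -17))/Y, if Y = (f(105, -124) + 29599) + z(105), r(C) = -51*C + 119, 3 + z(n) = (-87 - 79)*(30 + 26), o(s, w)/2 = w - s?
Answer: 119/20176 ≈ 0.0058981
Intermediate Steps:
o(s, w) = -2*s + 2*w (o(s, w) = 2*(w - s) = -2*s + 2*w)
z(n) = -9299 (z(n) = -3 + (-87 - 79)*(30 + 26) = -3 - 166*56 = -3 - 9296 = -9299)
r(C) = 119 - 51*C
Y = 20176 (Y = (-124 + 29599) - 9299 = 29475 - 9299 = 20176)
r(o(-17, -17))/Y = (119 - 51*(-2*(-17) + 2*(-17)))/20176 = (119 - 51*(34 - 34))*(1/20176) = (119 - 51*0)*(1/20176) = (119 + 0)*(1/20176) = 119*(1/20176) = 119/20176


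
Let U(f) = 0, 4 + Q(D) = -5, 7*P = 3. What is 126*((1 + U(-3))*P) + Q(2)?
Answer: 45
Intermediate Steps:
P = 3/7 (P = (⅐)*3 = 3/7 ≈ 0.42857)
Q(D) = -9 (Q(D) = -4 - 5 = -9)
126*((1 + U(-3))*P) + Q(2) = 126*((1 + 0)*(3/7)) - 9 = 126*(1*(3/7)) - 9 = 126*(3/7) - 9 = 54 - 9 = 45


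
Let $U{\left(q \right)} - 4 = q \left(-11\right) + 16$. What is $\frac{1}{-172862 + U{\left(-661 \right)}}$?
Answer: $- \frac{1}{165571} \approx -6.0397 \cdot 10^{-6}$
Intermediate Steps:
$U{\left(q \right)} = 20 - 11 q$ ($U{\left(q \right)} = 4 + \left(q \left(-11\right) + 16\right) = 4 - \left(-16 + 11 q\right) = 20 - 11 q$)
$\frac{1}{-172862 + U{\left(-661 \right)}} = \frac{1}{-172862 + \left(20 - -7271\right)} = \frac{1}{-172862 + \left(20 + 7271\right)} = \frac{1}{-172862 + 7291} = \frac{1}{-165571} = - \frac{1}{165571}$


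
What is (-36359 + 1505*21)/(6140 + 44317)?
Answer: -4754/50457 ≈ -0.094219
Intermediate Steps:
(-36359 + 1505*21)/(6140 + 44317) = (-36359 + 31605)/50457 = -4754*1/50457 = -4754/50457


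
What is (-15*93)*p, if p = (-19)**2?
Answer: -503595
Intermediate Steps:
p = 361
(-15*93)*p = -15*93*361 = -1395*361 = -503595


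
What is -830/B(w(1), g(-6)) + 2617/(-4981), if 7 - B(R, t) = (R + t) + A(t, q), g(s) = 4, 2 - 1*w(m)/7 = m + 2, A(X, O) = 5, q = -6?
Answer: -829463/4981 ≈ -166.53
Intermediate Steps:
w(m) = -7*m (w(m) = 14 - 7*(m + 2) = 14 - 7*(2 + m) = 14 + (-14 - 7*m) = -7*m)
B(R, t) = 2 - R - t (B(R, t) = 7 - ((R + t) + 5) = 7 - (5 + R + t) = 7 + (-5 - R - t) = 2 - R - t)
-830/B(w(1), g(-6)) + 2617/(-4981) = -830/(2 - (-7) - 1*4) + 2617/(-4981) = -830/(2 - 1*(-7) - 4) + 2617*(-1/4981) = -830/(2 + 7 - 4) - 2617/4981 = -830/5 - 2617/4981 = -830*⅕ - 2617/4981 = -166 - 2617/4981 = -829463/4981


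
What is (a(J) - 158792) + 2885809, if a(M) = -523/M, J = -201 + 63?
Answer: 376328869/138 ≈ 2.7270e+6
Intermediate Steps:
J = -138
(a(J) - 158792) + 2885809 = (-523/(-138) - 158792) + 2885809 = (-523*(-1/138) - 158792) + 2885809 = (523/138 - 158792) + 2885809 = -21912773/138 + 2885809 = 376328869/138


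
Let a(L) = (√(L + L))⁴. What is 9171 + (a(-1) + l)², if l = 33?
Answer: 10540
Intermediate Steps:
a(L) = 4*L² (a(L) = (√(2*L))⁴ = (√2*√L)⁴ = 4*L²)
9171 + (a(-1) + l)² = 9171 + (4*(-1)² + 33)² = 9171 + (4*1 + 33)² = 9171 + (4 + 33)² = 9171 + 37² = 9171 + 1369 = 10540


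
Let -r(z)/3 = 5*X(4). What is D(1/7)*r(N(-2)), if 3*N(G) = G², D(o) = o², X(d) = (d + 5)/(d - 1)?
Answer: -45/49 ≈ -0.91837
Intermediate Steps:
X(d) = (5 + d)/(-1 + d)
N(G) = G²/3
r(z) = -45 (r(z) = -15*(5 + 4)/(-1 + 4) = -15*9/3 = -15*(⅓)*9 = -15*3 = -3*15 = -45)
D(1/7)*r(N(-2)) = (1/7)²*(-45) = (⅐)²*(-45) = (1/49)*(-45) = -45/49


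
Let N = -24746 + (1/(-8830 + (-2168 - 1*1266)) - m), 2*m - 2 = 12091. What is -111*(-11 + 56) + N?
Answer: -438897901/12264 ≈ -35788.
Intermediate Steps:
m = 12093/2 (m = 1 + (½)*12091 = 1 + 12091/2 = 12093/2 ≈ 6046.5)
N = -377639221/12264 (N = -24746 + (1/(-8830 + (-2168 - 1*1266)) - 1*12093/2) = -24746 + (1/(-8830 + (-2168 - 1266)) - 12093/2) = -24746 + (1/(-8830 - 3434) - 12093/2) = -24746 + (1/(-12264) - 12093/2) = -24746 + (-1/12264 - 12093/2) = -24746 - 74154277/12264 = -377639221/12264 ≈ -30793.)
-111*(-11 + 56) + N = -111*(-11 + 56) - 377639221/12264 = -111*45 - 377639221/12264 = -4995 - 377639221/12264 = -438897901/12264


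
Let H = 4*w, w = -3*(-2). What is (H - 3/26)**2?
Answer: 385641/676 ≈ 570.47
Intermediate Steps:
w = 6
H = 24 (H = 4*6 = 24)
(H - 3/26)**2 = (24 - 3/26)**2 = (621/26)**2 = 385641/676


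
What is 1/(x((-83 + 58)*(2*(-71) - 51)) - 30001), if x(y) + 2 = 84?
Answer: -1/29919 ≈ -3.3424e-5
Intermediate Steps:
x(y) = 82 (x(y) = -2 + 84 = 82)
1/(x((-83 + 58)*(2*(-71) - 51)) - 30001) = 1/(82 - 30001) = 1/(-29919) = -1/29919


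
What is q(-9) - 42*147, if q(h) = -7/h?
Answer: -55559/9 ≈ -6173.2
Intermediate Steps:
q(-9) - 42*147 = -7/(-9) - 42*147 = -7*(-⅑) - 6174 = 7/9 - 6174 = -55559/9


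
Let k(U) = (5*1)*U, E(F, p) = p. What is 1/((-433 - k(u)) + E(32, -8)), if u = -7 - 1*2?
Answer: -1/396 ≈ -0.0025253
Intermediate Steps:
u = -9 (u = -7 - 2 = -9)
k(U) = 5*U
1/((-433 - k(u)) + E(32, -8)) = 1/((-433 - 5*(-9)) - 8) = 1/((-433 - 1*(-45)) - 8) = 1/((-433 + 45) - 8) = 1/(-388 - 8) = 1/(-396) = -1/396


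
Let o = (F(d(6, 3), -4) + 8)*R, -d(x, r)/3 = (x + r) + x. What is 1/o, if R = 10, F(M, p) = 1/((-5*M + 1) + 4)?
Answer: 23/1841 ≈ 0.012493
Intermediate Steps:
d(x, r) = -6*x - 3*r (d(x, r) = -3*((x + r) + x) = -3*((r + x) + x) = -3*(r + 2*x) = -6*x - 3*r)
F(M, p) = 1/(5 - 5*M) (F(M, p) = 1/((1 - 5*M) + 4) = 1/(5 - 5*M))
o = 1841/23 (o = (-1/(-5 + 5*(-6*6 - 3*3)) + 8)*10 = (-1/(-5 + 5*(-36 - 9)) + 8)*10 = (-1/(-5 + 5*(-45)) + 8)*10 = (-1/(-5 - 225) + 8)*10 = (-1/(-230) + 8)*10 = (-1*(-1/230) + 8)*10 = (1/230 + 8)*10 = (1841/230)*10 = 1841/23 ≈ 80.043)
1/o = 1/(1841/23) = 23/1841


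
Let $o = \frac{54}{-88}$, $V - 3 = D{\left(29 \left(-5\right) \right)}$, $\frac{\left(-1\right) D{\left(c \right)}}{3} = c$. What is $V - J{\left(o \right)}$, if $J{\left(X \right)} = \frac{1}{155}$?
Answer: $\frac{67889}{155} \approx 437.99$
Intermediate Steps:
$D{\left(c \right)} = - 3 c$
$V = 438$ ($V = 3 - 3 \cdot 29 \left(-5\right) = 3 - -435 = 3 + 435 = 438$)
$o = - \frac{27}{44}$ ($o = 54 \left(- \frac{1}{88}\right) = - \frac{27}{44} \approx -0.61364$)
$J{\left(X \right)} = \frac{1}{155}$
$V - J{\left(o \right)} = 438 - \frac{1}{155} = \frac{67889}{155}$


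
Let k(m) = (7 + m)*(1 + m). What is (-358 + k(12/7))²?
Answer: 268402689/2401 ≈ 1.1179e+5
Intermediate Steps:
k(m) = (1 + m)*(7 + m)
(-358 + k(12/7))² = (-358 + (7 + (12/7)² + 8*(12/7)))² = (-358 + (7 + 144/49 + 96/7))² = (-358 + 1159/49)² = (-16383/49)² = 268402689/2401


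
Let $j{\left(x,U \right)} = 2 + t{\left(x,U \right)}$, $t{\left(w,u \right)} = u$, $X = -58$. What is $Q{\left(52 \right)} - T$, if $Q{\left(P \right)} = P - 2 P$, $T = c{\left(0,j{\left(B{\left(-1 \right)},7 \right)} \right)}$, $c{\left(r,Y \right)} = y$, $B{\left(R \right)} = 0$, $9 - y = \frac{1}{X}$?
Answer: $- \frac{3539}{58} \approx -61.017$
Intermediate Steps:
$y = \frac{523}{58}$ ($y = 9 - \frac{1}{-58} = 9 - - \frac{1}{58} = 9 + \frac{1}{58} = \frac{523}{58} \approx 9.0172$)
$j{\left(x,U \right)} = 2 + U$
$c{\left(r,Y \right)} = \frac{523}{58}$
$T = \frac{523}{58} \approx 9.0172$
$Q{\left(P \right)} = - P$
$Q{\left(52 \right)} - T = \left(-1\right) 52 - \frac{523}{58} = -52 - \frac{523}{58} = - \frac{3539}{58}$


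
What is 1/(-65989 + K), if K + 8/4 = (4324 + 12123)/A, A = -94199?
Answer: -94199/6216302656 ≈ -1.5154e-5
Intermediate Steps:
K = -204845/94199 (K = -2 + (4324 + 12123)/(-94199) = -2 + 16447*(-1/94199) = -2 - 16447/94199 = -204845/94199 ≈ -2.1746)
1/(-65989 + K) = 1/(-65989 - 204845/94199) = 1/(-6216302656/94199) = -94199/6216302656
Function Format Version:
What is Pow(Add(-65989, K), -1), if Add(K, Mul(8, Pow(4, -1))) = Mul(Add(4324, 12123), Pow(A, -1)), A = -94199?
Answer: Rational(-94199, 6216302656) ≈ -1.5154e-5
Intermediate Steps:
K = Rational(-204845, 94199) (K = Add(-2, Mul(Add(4324, 12123), Pow(-94199, -1))) = Add(-2, Mul(16447, Rational(-1, 94199))) = Add(-2, Rational(-16447, 94199)) = Rational(-204845, 94199) ≈ -2.1746)
Pow(Add(-65989, K), -1) = Pow(Add(-65989, Rational(-204845, 94199)), -1) = Pow(Rational(-6216302656, 94199), -1) = Rational(-94199, 6216302656)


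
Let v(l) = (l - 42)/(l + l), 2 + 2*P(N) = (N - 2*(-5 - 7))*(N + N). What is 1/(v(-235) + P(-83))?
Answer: 470/2301397 ≈ 0.00020422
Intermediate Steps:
P(N) = -1 + N*(24 + N) (P(N) = -1 + ((N - 2*(-5 - 7))*(N + N))/2 = -1 + ((N - 2*(-12))*(2*N))/2 = -1 + ((N + 24)*(2*N))/2 = -1 + ((24 + N)*(2*N))/2 = -1 + (2*N*(24 + N))/2 = -1 + N*(24 + N))
v(l) = (-42 + l)/(2*l) (v(l) = (-42 + l)/((2*l)) = (-42 + l)*(1/(2*l)) = (-42 + l)/(2*l))
1/(v(-235) + P(-83)) = 1/((½)*(-42 - 235)/(-235) + (-1 + (-83)² + 24*(-83))) = 1/((½)*(-1/235)*(-277) + (-1 + 6889 - 1992)) = 1/(277/470 + 4896) = 1/(2301397/470) = 470/2301397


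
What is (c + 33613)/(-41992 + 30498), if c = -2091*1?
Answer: -15761/5747 ≈ -2.7425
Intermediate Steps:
c = -2091
(c + 33613)/(-41992 + 30498) = (-2091 + 33613)/(-41992 + 30498) = 31522/(-11494) = 31522*(-1/11494) = -15761/5747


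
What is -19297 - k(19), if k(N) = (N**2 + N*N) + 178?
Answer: -20197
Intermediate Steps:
k(N) = 178 + 2*N**2 (k(N) = (N**2 + N**2) + 178 = 2*N**2 + 178 = 178 + 2*N**2)
-19297 - k(19) = -19297 - (178 + 2*19**2) = -19297 - (178 + 2*361) = -19297 - (178 + 722) = -19297 - 1*900 = -19297 - 900 = -20197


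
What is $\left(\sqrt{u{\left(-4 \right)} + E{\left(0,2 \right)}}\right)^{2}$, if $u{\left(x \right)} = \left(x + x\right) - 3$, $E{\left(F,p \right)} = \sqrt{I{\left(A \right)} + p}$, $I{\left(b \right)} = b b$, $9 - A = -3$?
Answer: $-11 + \sqrt{146} \approx 1.083$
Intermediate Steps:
$A = 12$ ($A = 9 - -3 = 9 + 3 = 12$)
$I{\left(b \right)} = b^{2}$
$E{\left(F,p \right)} = \sqrt{144 + p}$ ($E{\left(F,p \right)} = \sqrt{12^{2} + p} = \sqrt{144 + p}$)
$u{\left(x \right)} = -3 + 2 x$ ($u{\left(x \right)} = 2 x - 3 = -3 + 2 x$)
$\left(\sqrt{u{\left(-4 \right)} + E{\left(0,2 \right)}}\right)^{2} = \left(\sqrt{\left(-3 + 2 \left(-4\right)\right) + \sqrt{144 + 2}}\right)^{2} = \left(\sqrt{\left(-3 - 8\right) + \sqrt{146}}\right)^{2} = \left(\sqrt{-11 + \sqrt{146}}\right)^{2} = -11 + \sqrt{146}$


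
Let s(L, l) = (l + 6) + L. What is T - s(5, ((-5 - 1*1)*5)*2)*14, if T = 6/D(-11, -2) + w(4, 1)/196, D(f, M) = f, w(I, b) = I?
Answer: 369471/539 ≈ 685.47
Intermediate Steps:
T = -283/539 (T = 6/(-11) + 4/196 = 6*(-1/11) + 4*(1/196) = -6/11 + 1/49 = -283/539 ≈ -0.52505)
s(L, l) = 6 + L + l (s(L, l) = (6 + l) + L = 6 + L + l)
T - s(5, ((-5 - 1*1)*5)*2)*14 = -283/539 - (6 + 5 + ((-5 - 1*1)*5)*2)*14 = -283/539 - (6 + 5 + ((-5 - 1)*5)*2)*14 = -283/539 - (6 + 5 - 6*5*2)*14 = -283/539 - (6 + 5 - 30*2)*14 = -283/539 - (6 + 5 - 60)*14 = -283/539 - (-49)*14 = -283/539 - 1*(-686) = -283/539 + 686 = 369471/539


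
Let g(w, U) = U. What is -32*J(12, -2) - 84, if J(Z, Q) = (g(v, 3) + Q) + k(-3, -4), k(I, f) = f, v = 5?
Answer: 12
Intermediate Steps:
J(Z, Q) = -1 + Q (J(Z, Q) = (3 + Q) - 4 = -1 + Q)
-32*J(12, -2) - 84 = -32*(-1 - 2) - 84 = -32*(-3) - 84 = 96 - 84 = 12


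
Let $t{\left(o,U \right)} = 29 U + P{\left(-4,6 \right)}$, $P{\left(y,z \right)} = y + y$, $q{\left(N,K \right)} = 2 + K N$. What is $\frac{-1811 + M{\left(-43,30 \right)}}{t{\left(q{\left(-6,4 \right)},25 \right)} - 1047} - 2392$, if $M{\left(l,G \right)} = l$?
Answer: $- \frac{131251}{55} \approx -2386.4$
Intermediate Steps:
$P{\left(y,z \right)} = 2 y$
$t{\left(o,U \right)} = -8 + 29 U$ ($t{\left(o,U \right)} = 29 U + 2 \left(-4\right) = 29 U - 8 = -8 + 29 U$)
$\frac{-1811 + M{\left(-43,30 \right)}}{t{\left(q{\left(-6,4 \right)},25 \right)} - 1047} - 2392 = \frac{-1811 - 43}{\left(-8 + 29 \cdot 25\right) - 1047} - 2392 = - \frac{1854}{\left(-8 + 725\right) - 1047} - 2392 = - \frac{1854}{717 - 1047} - 2392 = - \frac{1854}{-330} - 2392 = \left(-1854\right) \left(- \frac{1}{330}\right) - 2392 = \frac{309}{55} - 2392 = - \frac{131251}{55}$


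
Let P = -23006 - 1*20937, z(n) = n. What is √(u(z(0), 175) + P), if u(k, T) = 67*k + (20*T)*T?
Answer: 3*√63173 ≈ 754.03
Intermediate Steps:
u(k, T) = 20*T² + 67*k (u(k, T) = 67*k + 20*T² = 20*T² + 67*k)
P = -43943 (P = -23006 - 20937 = -43943)
√(u(z(0), 175) + P) = √((20*175² + 67*0) - 43943) = √((20*30625 + 0) - 43943) = √((612500 + 0) - 43943) = √(612500 - 43943) = √568557 = 3*√63173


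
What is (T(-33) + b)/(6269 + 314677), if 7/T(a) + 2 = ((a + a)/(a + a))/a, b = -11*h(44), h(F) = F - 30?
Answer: -10549/21503382 ≈ -0.00049057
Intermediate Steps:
h(F) = -30 + F
b = -154 (b = -11*(-30 + 44) = -11*14 = -154)
T(a) = 7/(-2 + 1/a) (T(a) = 7/(-2 + ((a + a)/(a + a))/a) = 7/(-2 + ((2*a)/((2*a)))/a) = 7/(-2 + ((2*a)*(1/(2*a)))/a) = 7/(-2 + 1/a))
(T(-33) + b)/(6269 + 314677) = (-7*(-33)/(-1 + 2*(-33)) - 154)/(6269 + 314677) = (-7*(-33)/(-1 - 66) - 154)/320946 = (-7*(-33)/(-67) - 154)*(1/320946) = (-7*(-33)*(-1/67) - 154)*(1/320946) = (-231/67 - 154)*(1/320946) = -10549/67*1/320946 = -10549/21503382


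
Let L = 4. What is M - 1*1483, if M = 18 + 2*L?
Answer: -1457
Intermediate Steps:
M = 26 (M = 18 + 2*4 = 18 + 8 = 26)
M - 1*1483 = 26 - 1*1483 = 26 - 1483 = -1457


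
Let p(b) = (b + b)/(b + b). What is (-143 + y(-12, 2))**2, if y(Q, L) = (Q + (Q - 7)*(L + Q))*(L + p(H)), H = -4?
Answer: 152881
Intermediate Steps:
p(b) = 1 (p(b) = (2*b)/((2*b)) = (2*b)*(1/(2*b)) = 1)
y(Q, L) = (1 + L)*(Q + (-7 + Q)*(L + Q)) (y(Q, L) = (Q + (Q - 7)*(L + Q))*(L + 1) = (Q + (-7 + Q)*(L + Q))*(1 + L) = (1 + L)*(Q + (-7 + Q)*(L + Q)))
(-143 + y(-12, 2))**2 = (-143 + ((-12)**2 - 7*2 - 7*2**2 - 6*(-12) + 2*(-12)**2 - 12*2**2 - 5*2*(-12)))**2 = (-143 + (144 - 14 - 7*4 + 72 + 2*144 - 12*4 + 120))**2 = (-143 + (144 - 14 - 28 + 72 + 288 - 48 + 120))**2 = (-143 + 534)**2 = 391**2 = 152881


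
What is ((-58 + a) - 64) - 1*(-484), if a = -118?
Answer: 244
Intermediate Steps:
((-58 + a) - 64) - 1*(-484) = ((-58 - 118) - 64) - 1*(-484) = (-176 - 64) + 484 = -240 + 484 = 244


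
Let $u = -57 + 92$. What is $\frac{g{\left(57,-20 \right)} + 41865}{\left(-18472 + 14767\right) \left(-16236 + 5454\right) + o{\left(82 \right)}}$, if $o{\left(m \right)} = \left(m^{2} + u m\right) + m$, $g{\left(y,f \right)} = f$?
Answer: $\frac{41845}{39956986} \approx 0.0010473$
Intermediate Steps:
$u = 35$
$o{\left(m \right)} = m^{2} + 36 m$ ($o{\left(m \right)} = \left(m^{2} + 35 m\right) + m = m^{2} + 36 m$)
$\frac{g{\left(57,-20 \right)} + 41865}{\left(-18472 + 14767\right) \left(-16236 + 5454\right) + o{\left(82 \right)}} = \frac{-20 + 41865}{\left(-18472 + 14767\right) \left(-16236 + 5454\right) + 82 \left(36 + 82\right)} = \frac{41845}{\left(-3705\right) \left(-10782\right) + 82 \cdot 118} = \frac{41845}{39947310 + 9676} = \frac{41845}{39956986}$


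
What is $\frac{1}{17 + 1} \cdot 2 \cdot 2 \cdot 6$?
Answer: $\frac{4}{3} \approx 1.3333$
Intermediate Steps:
$\frac{1}{17 + 1} \cdot 2 \cdot 2 \cdot 6 = \frac{1}{18} \cdot 2 \cdot 12 = \frac{1}{9} \cdot 12 = \frac{4}{3}$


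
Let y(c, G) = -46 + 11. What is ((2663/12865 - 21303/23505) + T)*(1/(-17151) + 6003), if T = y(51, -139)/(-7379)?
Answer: -3545964704380847372/850441587650065 ≈ -4169.6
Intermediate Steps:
y(c, G) = -35
T = 35/7379 (T = -35/(-7379) = -35*(-1/7379) = 35/7379 ≈ 0.0047432)
((2663/12865 - 21303/23505) + T)*(1/(-17151) + 6003) = ((2663/12865 - 21303/23505) + 35/7379)*(1/(-17151) + 6003) = ((2663*(1/12865) - 21303*1/23505) + 35/7379)*(-1/17151 + 6003) = ((2663/12865 - 7101/7835) + 35/7379)*(102957452/17151) = (-14097952/20159455 + 35/7379)*(102957452/17151) = -103323206883/148756618445*102957452/17151 = -3545964704380847372/850441587650065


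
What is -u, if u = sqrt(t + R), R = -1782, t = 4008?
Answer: -sqrt(2226) ≈ -47.180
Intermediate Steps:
u = sqrt(2226) (u = sqrt(4008 - 1782) = sqrt(2226) ≈ 47.180)
-u = -sqrt(2226)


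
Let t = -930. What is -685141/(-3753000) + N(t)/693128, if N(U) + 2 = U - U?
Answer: 59360363131/325163673000 ≈ 0.18256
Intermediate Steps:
N(U) = -2 (N(U) = -2 + (U - U) = -2 + 0 = -2)
-685141/(-3753000) + N(t)/693128 = -685141/(-3753000) - 2/693128 = -685141*(-1/3753000) - 2*1/693128 = 685141/3753000 - 1/346564 = 59360363131/325163673000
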